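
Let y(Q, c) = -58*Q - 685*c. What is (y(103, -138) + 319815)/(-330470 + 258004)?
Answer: -408371/72466 ≈ -5.6353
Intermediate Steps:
y(Q, c) = -685*c - 58*Q
(y(103, -138) + 319815)/(-330470 + 258004) = ((-685*(-138) - 58*103) + 319815)/(-330470 + 258004) = ((94530 - 5974) + 319815)/(-72466) = (88556 + 319815)*(-1/72466) = 408371*(-1/72466) = -408371/72466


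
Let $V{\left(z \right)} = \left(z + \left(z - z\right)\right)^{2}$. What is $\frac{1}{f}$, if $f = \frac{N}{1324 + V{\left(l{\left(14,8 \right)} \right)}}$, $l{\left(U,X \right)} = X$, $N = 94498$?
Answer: $\frac{694}{47249} \approx 0.014688$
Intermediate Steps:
$V{\left(z \right)} = z^{2}$ ($V{\left(z \right)} = \left(z + 0\right)^{2} = z^{2}$)
$f = \frac{47249}{694}$ ($f = \frac{94498}{1324 + 8^{2}} = \frac{94498}{1324 + 64} = \frac{94498}{1388} = 94498 \cdot \frac{1}{1388} = \frac{47249}{694} \approx 68.082$)
$\frac{1}{f} = \frac{1}{\frac{47249}{694}} = \frac{694}{47249}$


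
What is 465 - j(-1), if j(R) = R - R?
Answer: 465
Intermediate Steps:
j(R) = 0
465 - j(-1) = 465 - 1*0 = 465 + 0 = 465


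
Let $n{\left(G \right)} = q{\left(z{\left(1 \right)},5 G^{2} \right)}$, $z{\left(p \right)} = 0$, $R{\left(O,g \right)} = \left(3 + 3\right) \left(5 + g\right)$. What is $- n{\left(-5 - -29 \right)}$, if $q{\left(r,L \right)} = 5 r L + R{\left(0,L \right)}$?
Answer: $-17310$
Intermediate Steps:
$R{\left(O,g \right)} = 30 + 6 g$ ($R{\left(O,g \right)} = 6 \left(5 + g\right) = 30 + 6 g$)
$q{\left(r,L \right)} = 30 + 6 L + 5 L r$ ($q{\left(r,L \right)} = 5 r L + \left(30 + 6 L\right) = 5 L r + \left(30 + 6 L\right) = 30 + 6 L + 5 L r$)
$n{\left(G \right)} = 30 + 30 G^{2}$ ($n{\left(G \right)} = 30 + 6 \cdot 5 G^{2} + 5 \cdot 5 G^{2} \cdot 0 = 30 + 30 G^{2} + 0 = 30 + 30 G^{2}$)
$- n{\left(-5 - -29 \right)} = - (30 + 30 \left(-5 - -29\right)^{2}) = - (30 + 30 \left(-5 + 29\right)^{2}) = - (30 + 30 \cdot 24^{2}) = - (30 + 30 \cdot 576) = - (30 + 17280) = \left(-1\right) 17310 = -17310$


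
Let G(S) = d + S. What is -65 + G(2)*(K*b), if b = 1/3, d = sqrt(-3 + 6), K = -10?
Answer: -215/3 - 10*sqrt(3)/3 ≈ -77.440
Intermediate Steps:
d = sqrt(3) ≈ 1.7320
G(S) = S + sqrt(3) (G(S) = sqrt(3) + S = S + sqrt(3))
b = 1/3 ≈ 0.33333
-65 + G(2)*(K*b) = -65 + (2 + sqrt(3))*(-10*1/3) = -65 + (2 + sqrt(3))*(-10/3) = -65 + (-20/3 - 10*sqrt(3)/3) = -215/3 - 10*sqrt(3)/3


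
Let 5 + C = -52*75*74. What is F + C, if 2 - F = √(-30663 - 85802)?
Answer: -288603 - I*√116465 ≈ -2.886e+5 - 341.27*I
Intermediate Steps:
C = -288605 (C = -5 - 52*75*74 = -5 - 3900*74 = -5 - 288600 = -288605)
F = 2 - I*√116465 (F = 2 - √(-30663 - 85802) = 2 - √(-116465) = 2 - I*√116465 ≈ 2.0 - 341.27*I)
F + C = (2 - I*√116465) - 288605 = -288603 - I*√116465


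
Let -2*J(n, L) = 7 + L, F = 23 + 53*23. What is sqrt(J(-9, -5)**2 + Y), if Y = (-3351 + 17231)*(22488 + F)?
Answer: sqrt(329372401) ≈ 18149.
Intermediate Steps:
F = 1242 (F = 23 + 1219 = 1242)
J(n, L) = -7/2 - L/2 (J(n, L) = -(7 + L)/2 = -7/2 - L/2)
Y = 329372400 (Y = (-3351 + 17231)*(22488 + 1242) = 13880*23730 = 329372400)
sqrt(J(-9, -5)**2 + Y) = sqrt((-7/2 - 1/2*(-5))**2 + 329372400) = sqrt((-7/2 + 5/2)**2 + 329372400) = sqrt((-1)**2 + 329372400) = sqrt(1 + 329372400) = sqrt(329372401)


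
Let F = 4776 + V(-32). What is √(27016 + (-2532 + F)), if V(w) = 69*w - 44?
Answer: 8*√422 ≈ 164.34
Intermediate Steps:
V(w) = -44 + 69*w
F = 2524 (F = 4776 + (-44 + 69*(-32)) = 4776 + (-44 - 2208) = 4776 - 2252 = 2524)
√(27016 + (-2532 + F)) = √(27016 + (-2532 + 2524)) = √(27016 - 8) = √27008 = 8*√422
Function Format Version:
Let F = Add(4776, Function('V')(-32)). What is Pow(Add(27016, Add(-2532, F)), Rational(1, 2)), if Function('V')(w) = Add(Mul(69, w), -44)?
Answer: Mul(8, Pow(422, Rational(1, 2))) ≈ 164.34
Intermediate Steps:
Function('V')(w) = Add(-44, Mul(69, w))
F = 2524 (F = Add(4776, Add(-44, Mul(69, -32))) = Add(4776, Add(-44, -2208)) = Add(4776, -2252) = 2524)
Pow(Add(27016, Add(-2532, F)), Rational(1, 2)) = Pow(Add(27016, Add(-2532, 2524)), Rational(1, 2)) = Pow(Add(27016, -8), Rational(1, 2)) = Pow(27008, Rational(1, 2)) = Mul(8, Pow(422, Rational(1, 2)))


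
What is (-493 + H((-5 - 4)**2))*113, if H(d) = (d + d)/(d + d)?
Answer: -55596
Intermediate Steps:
H(d) = 1 (H(d) = (2*d)/((2*d)) = (2*d)*(1/(2*d)) = 1)
(-493 + H((-5 - 4)**2))*113 = (-493 + 1)*113 = -492*113 = -55596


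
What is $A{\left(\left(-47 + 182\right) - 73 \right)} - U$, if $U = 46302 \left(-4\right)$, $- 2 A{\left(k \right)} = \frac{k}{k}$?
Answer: $\frac{370415}{2} \approx 1.8521 \cdot 10^{5}$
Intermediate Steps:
$A{\left(k \right)} = - \frac{1}{2}$ ($A{\left(k \right)} = - \frac{k \frac{1}{k}}{2} = \left(- \frac{1}{2}\right) 1 = - \frac{1}{2}$)
$U = -185208$
$A{\left(\left(-47 + 182\right) - 73 \right)} - U = - \frac{1}{2} - -185208 = - \frac{1}{2} + 185208 = \frac{370415}{2}$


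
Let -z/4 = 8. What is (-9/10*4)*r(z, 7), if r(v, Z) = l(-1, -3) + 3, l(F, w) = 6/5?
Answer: -378/25 ≈ -15.120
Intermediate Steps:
z = -32 (z = -4*8 = -32)
l(F, w) = 6/5 (l(F, w) = 6*(⅕) = 6/5)
r(v, Z) = 21/5 (r(v, Z) = 6/5 + 3 = 21/5)
(-9/10*4)*r(z, 7) = (-9/10*4)*(21/5) = (-9*⅒*4)*(21/5) = -9/10*4*(21/5) = -18/5*21/5 = -378/25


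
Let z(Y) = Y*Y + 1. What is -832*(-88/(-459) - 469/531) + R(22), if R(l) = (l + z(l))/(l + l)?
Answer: 699288083/1191564 ≈ 586.87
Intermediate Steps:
z(Y) = 1 + Y² (z(Y) = Y² + 1 = 1 + Y²)
R(l) = (1 + l + l²)/(2*l) (R(l) = (l + (1 + l²))/(l + l) = (1 + l + l²)/((2*l)) = (1 + l + l²)*(1/(2*l)) = (1 + l + l²)/(2*l))
-832*(-88/(-459) - 469/531) + R(22) = -832*(-88/(-459) - 469/531) + (½)*(1 + 22 + 22²)/22 = -832*(-88*(-1/459) - 469*1/531) + (½)*(1/22)*(1 + 22 + 484) = -832*(88/459 - 469/531) + (½)*(1/22)*507 = -832*(-18727/27081) + 507/44 = 15580864/27081 + 507/44 = 699288083/1191564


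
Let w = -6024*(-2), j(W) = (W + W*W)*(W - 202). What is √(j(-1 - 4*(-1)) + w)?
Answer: 2*√2415 ≈ 98.285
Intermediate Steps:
j(W) = (-202 + W)*(W + W²) (j(W) = (W + W²)*(-202 + W) = (-202 + W)*(W + W²))
w = 12048
√(j(-1 - 4*(-1)) + w) = √((-1 - 4*(-1))*(-202 + (-1 - 4*(-1))² - 201*(-1 - 4*(-1))) + 12048) = √((-1 + 4)*(-202 + (-1 + 4)² - 201*(-1 + 4)) + 12048) = √(3*(-202 + 3² - 201*3) + 12048) = √(3*(-202 + 9 - 603) + 12048) = √(3*(-796) + 12048) = √(-2388 + 12048) = √9660 = 2*√2415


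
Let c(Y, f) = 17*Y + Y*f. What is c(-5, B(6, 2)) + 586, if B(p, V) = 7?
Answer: 466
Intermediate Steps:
c(-5, B(6, 2)) + 586 = -5*(17 + 7) + 586 = -5*24 + 586 = -120 + 586 = 466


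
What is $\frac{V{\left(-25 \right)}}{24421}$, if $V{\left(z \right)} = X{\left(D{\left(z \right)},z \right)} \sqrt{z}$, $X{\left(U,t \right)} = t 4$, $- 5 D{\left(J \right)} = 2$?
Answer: $- \frac{500 i}{24421} \approx - 0.020474 i$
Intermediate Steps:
$D{\left(J \right)} = - \frac{2}{5}$ ($D{\left(J \right)} = \left(- \frac{1}{5}\right) 2 = - \frac{2}{5}$)
$X{\left(U,t \right)} = 4 t$
$V{\left(z \right)} = 4 z^{\frac{3}{2}}$ ($V{\left(z \right)} = 4 z \sqrt{z} = 4 z^{\frac{3}{2}}$)
$\frac{V{\left(-25 \right)}}{24421} = \frac{4 \left(-25\right)^{\frac{3}{2}}}{24421} = 4 \left(- 125 i\right) \frac{1}{24421} = - 500 i \frac{1}{24421} = - \frac{500 i}{24421}$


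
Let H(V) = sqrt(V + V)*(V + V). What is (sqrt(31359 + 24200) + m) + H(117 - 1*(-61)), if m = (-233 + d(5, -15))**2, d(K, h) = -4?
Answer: 56169 + sqrt(55559) + 712*sqrt(89) ≈ 63122.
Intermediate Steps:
H(V) = 2*sqrt(2)*V**(3/2) (H(V) = sqrt(2*V)*(2*V) = (sqrt(2)*sqrt(V))*(2*V) = 2*sqrt(2)*V**(3/2))
m = 56169 (m = (-233 - 4)**2 = (-237)**2 = 56169)
(sqrt(31359 + 24200) + m) + H(117 - 1*(-61)) = (sqrt(31359 + 24200) + 56169) + 2*sqrt(2)*(117 - 1*(-61))**(3/2) = (sqrt(55559) + 56169) + 2*sqrt(2)*(117 + 61)**(3/2) = (56169 + sqrt(55559)) + 2*sqrt(2)*178**(3/2) = (56169 + sqrt(55559)) + 2*sqrt(2)*(178*sqrt(178)) = (56169 + sqrt(55559)) + 712*sqrt(89) = 56169 + sqrt(55559) + 712*sqrt(89)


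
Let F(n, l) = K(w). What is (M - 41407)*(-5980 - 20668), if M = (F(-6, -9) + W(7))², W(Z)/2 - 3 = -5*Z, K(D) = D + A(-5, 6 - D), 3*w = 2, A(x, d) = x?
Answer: 8810841424/9 ≈ 9.7898e+8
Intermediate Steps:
w = ⅔ (w = (⅓)*2 = ⅔ ≈ 0.66667)
K(D) = -5 + D (K(D) = D - 5 = -5 + D)
W(Z) = 6 - 10*Z (W(Z) = 6 + 2*(-5*Z) = 6 - 10*Z)
F(n, l) = -13/3 (F(n, l) = -5 + ⅔ = -13/3)
M = 42025/9 (M = (-13/3 + (6 - 10*7))² = (-13/3 + (6 - 70))² = (-13/3 - 64)² = (-205/3)² = 42025/9 ≈ 4669.4)
(M - 41407)*(-5980 - 20668) = (42025/9 - 41407)*(-5980 - 20668) = -330638/9*(-26648) = 8810841424/9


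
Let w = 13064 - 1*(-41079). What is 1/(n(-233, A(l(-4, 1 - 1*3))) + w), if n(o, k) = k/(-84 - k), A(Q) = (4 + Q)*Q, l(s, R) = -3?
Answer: 27/1461862 ≈ 1.8470e-5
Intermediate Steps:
A(Q) = Q*(4 + Q)
w = 54143 (w = 13064 + 41079 = 54143)
1/(n(-233, A(l(-4, 1 - 1*3))) + w) = 1/(-(-3*(4 - 3))/(84 - 3*(4 - 3)) + 54143) = 1/(-(-3*1)/(84 - 3*1) + 54143) = 1/(-1*(-3)/(84 - 3) + 54143) = 1/(-1*(-3)/81 + 54143) = 1/(-1*(-3)*1/81 + 54143) = 1/(1/27 + 54143) = 1/(1461862/27) = 27/1461862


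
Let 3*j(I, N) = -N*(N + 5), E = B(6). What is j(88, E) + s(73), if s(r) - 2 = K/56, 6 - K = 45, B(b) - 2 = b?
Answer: -5605/168 ≈ -33.363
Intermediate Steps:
B(b) = 2 + b
K = -39 (K = 6 - 1*45 = 6 - 45 = -39)
E = 8 (E = 2 + 6 = 8)
j(I, N) = -N*(5 + N)/3 (j(I, N) = (-N*(N + 5))/3 = (-N*(5 + N))/3 = -N*(5 + N)/3)
s(r) = 73/56 (s(r) = 2 - 39/56 = 73/56)
j(88, E) + s(73) = -⅓*8*(5 + 8) + 73/56 = -⅓*8*13 + 73/56 = -104/3 + 73/56 = -5605/168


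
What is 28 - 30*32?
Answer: -932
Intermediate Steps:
28 - 30*32 = 28 - 960 = -932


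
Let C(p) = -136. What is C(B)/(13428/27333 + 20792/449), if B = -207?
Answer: -2727226/938459 ≈ -2.9061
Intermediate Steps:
C(B)/(13428/27333 + 20792/449) = -136/(13428/27333 + 20792/449) = -136/(13428*(1/27333) + 20792*(1/449)) = -136/(1492/3037 + 20792/449) = -136/63815212/1363613 = -136*1363613/63815212 = -2727226/938459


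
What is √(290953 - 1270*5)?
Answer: √284603 ≈ 533.48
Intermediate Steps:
√(290953 - 1270*5) = √(290953 - 6350) = √284603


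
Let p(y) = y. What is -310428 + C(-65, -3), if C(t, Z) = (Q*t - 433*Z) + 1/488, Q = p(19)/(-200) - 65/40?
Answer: -754001963/2440 ≈ -3.0902e+5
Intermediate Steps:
Q = -43/25 (Q = 19/(-200) - 65/40 = 19*(-1/200) - 65*1/40 = -19/200 - 13/8 = -43/25 ≈ -1.7200)
C(t, Z) = 1/488 - 433*Z - 43*t/25 (C(t, Z) = (-43*t/25 - 433*Z) + 1/488 = (-433*Z - 43*t/25) + 1/488 = 1/488 - 433*Z - 43*t/25)
-310428 + C(-65, -3) = -310428 + (1/488 - 433*(-3) - 43/25*(-65)) = -310428 + (1/488 + 1299 + 559/5) = -310428 + 3442357/2440 = -754001963/2440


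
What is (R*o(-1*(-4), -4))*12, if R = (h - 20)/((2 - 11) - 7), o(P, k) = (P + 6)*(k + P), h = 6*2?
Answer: 0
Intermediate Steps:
h = 12
o(P, k) = (6 + P)*(P + k)
R = ½ (R = (12 - 20)/((2 - 11) - 7) = -8/(-9 - 7) = -8/(-16) = -8*(-1/16) = ½ ≈ 0.50000)
(R*o(-1*(-4), -4))*12 = (((-1*(-4))² + 6*(-1*(-4)) + 6*(-4) - 1*(-4)*(-4))/2)*12 = ((4² + 6*4 - 24 + 4*(-4))/2)*12 = ((16 + 24 - 24 - 16)/2)*12 = ((½)*0)*12 = 0*12 = 0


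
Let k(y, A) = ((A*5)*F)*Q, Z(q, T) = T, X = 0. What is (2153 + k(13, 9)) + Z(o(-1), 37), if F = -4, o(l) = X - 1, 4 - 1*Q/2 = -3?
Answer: -330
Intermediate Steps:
Q = 14 (Q = 8 - 2*(-3) = 8 + 6 = 14)
o(l) = -1 (o(l) = 0 - 1 = -1)
k(y, A) = -280*A (k(y, A) = ((A*5)*(-4))*14 = ((5*A)*(-4))*14 = -20*A*14 = -280*A)
(2153 + k(13, 9)) + Z(o(-1), 37) = (2153 - 280*9) + 37 = (2153 - 2520) + 37 = -367 + 37 = -330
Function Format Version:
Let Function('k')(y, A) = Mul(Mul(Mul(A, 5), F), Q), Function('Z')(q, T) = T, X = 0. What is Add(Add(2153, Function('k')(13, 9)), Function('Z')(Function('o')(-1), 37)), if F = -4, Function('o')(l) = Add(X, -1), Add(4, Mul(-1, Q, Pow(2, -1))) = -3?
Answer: -330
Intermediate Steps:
Q = 14 (Q = Add(8, Mul(-2, -3)) = Add(8, 6) = 14)
Function('o')(l) = -1 (Function('o')(l) = Add(0, -1) = -1)
Function('k')(y, A) = Mul(-280, A) (Function('k')(y, A) = Mul(Mul(Mul(A, 5), -4), 14) = Mul(Mul(Mul(5, A), -4), 14) = Mul(Mul(-20, A), 14) = Mul(-280, A))
Add(Add(2153, Function('k')(13, 9)), Function('Z')(Function('o')(-1), 37)) = Add(Add(2153, Mul(-280, 9)), 37) = Add(Add(2153, -2520), 37) = Add(-367, 37) = -330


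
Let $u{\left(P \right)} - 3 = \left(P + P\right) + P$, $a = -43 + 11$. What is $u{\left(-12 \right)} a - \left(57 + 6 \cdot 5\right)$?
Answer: $969$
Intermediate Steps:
$a = -32$
$u{\left(P \right)} = 3 + 3 P$ ($u{\left(P \right)} = 3 + \left(\left(P + P\right) + P\right) = 3 + \left(2 P + P\right) = 3 + 3 P$)
$u{\left(-12 \right)} a - \left(57 + 6 \cdot 5\right) = \left(3 + 3 \left(-12\right)\right) \left(-32\right) - \left(57 + 6 \cdot 5\right) = \left(3 - 36\right) \left(-32\right) - 87 = \left(-33\right) \left(-32\right) - 87 = 1056 - 87 = 969$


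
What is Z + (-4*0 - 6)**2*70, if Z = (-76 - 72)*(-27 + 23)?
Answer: 3112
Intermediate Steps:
Z = 592 (Z = -148*(-4) = 592)
Z + (-4*0 - 6)**2*70 = 592 + (-4*0 - 6)**2*70 = 592 + (0 - 6)**2*70 = 592 + (-6)**2*70 = 592 + 36*70 = 592 + 2520 = 3112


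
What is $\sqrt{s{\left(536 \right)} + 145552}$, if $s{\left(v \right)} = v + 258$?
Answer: $\sqrt{146346} \approx 382.55$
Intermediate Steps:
$s{\left(v \right)} = 258 + v$
$\sqrt{s{\left(536 \right)} + 145552} = \sqrt{\left(258 + 536\right) + 145552} = \sqrt{794 + 145552} = \sqrt{146346}$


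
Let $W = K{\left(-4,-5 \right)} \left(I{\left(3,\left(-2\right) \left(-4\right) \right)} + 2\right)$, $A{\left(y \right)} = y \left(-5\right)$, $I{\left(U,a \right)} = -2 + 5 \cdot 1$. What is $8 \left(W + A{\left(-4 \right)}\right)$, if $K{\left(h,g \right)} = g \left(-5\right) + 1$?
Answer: $1200$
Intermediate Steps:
$K{\left(h,g \right)} = 1 - 5 g$ ($K{\left(h,g \right)} = - 5 g + 1 = 1 - 5 g$)
$I{\left(U,a \right)} = 3$ ($I{\left(U,a \right)} = -2 + 5 = 3$)
$A{\left(y \right)} = - 5 y$
$W = 130$ ($W = \left(1 - -25\right) \left(3 + 2\right) = \left(1 + 25\right) 5 = 26 \cdot 5 = 130$)
$8 \left(W + A{\left(-4 \right)}\right) = 8 \left(130 - -20\right) = 8 \left(130 + 20\right) = 8 \cdot 150 = 1200$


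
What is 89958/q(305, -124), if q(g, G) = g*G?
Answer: -44979/18910 ≈ -2.3786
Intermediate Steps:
q(g, G) = G*g
89958/q(305, -124) = 89958/((-124*305)) = 89958/(-37820) = 89958*(-1/37820) = -44979/18910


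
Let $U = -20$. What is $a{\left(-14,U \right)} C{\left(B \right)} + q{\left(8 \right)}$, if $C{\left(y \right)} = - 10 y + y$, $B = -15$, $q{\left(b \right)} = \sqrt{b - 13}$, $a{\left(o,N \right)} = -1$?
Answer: $-135 + i \sqrt{5} \approx -135.0 + 2.2361 i$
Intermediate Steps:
$q{\left(b \right)} = \sqrt{-13 + b}$
$C{\left(y \right)} = - 9 y$
$a{\left(-14,U \right)} C{\left(B \right)} + q{\left(8 \right)} = - \left(-9\right) \left(-15\right) + \sqrt{-13 + 8} = \left(-1\right) 135 + \sqrt{-5} = -135 + i \sqrt{5}$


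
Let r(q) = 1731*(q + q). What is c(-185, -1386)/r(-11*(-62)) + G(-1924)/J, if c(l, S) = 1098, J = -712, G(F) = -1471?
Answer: 289494695/140090984 ≈ 2.0665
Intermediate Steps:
r(q) = 3462*q (r(q) = 1731*(2*q) = 3462*q)
c(-185, -1386)/r(-11*(-62)) + G(-1924)/J = 1098/((3462*(-11*(-62)))) - 1471/(-712) = 1098/((3462*682)) - 1471*(-1/712) = 1098/2361084 + 1471/712 = 1098*(1/2361084) + 1471/712 = 183/393514 + 1471/712 = 289494695/140090984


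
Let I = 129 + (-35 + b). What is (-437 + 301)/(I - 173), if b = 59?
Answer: 34/5 ≈ 6.8000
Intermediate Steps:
I = 153 (I = 129 + (-35 + 59) = 129 + 24 = 153)
(-437 + 301)/(I - 173) = (-437 + 301)/(153 - 173) = -136/(-20) = -136*(-1/20) = 34/5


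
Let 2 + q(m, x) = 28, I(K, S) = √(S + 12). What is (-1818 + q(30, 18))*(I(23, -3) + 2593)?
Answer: -4652032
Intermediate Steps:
I(K, S) = √(12 + S)
q(m, x) = 26 (q(m, x) = -2 + 28 = 26)
(-1818 + q(30, 18))*(I(23, -3) + 2593) = (-1818 + 26)*(√(12 - 3) + 2593) = -1792*(√9 + 2593) = -1792*(3 + 2593) = -1792*2596 = -4652032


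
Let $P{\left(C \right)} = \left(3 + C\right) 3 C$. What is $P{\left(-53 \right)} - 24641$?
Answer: $-16691$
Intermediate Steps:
$P{\left(C \right)} = C \left(9 + 3 C\right)$ ($P{\left(C \right)} = \left(9 + 3 C\right) C = C \left(9 + 3 C\right)$)
$P{\left(-53 \right)} - 24641 = 3 \left(-53\right) \left(3 - 53\right) - 24641 = 3 \left(-53\right) \left(-50\right) - 24641 = 7950 - 24641 = -16691$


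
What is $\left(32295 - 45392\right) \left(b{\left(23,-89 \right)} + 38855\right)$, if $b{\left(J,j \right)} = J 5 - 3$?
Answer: $-510350799$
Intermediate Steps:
$b{\left(J,j \right)} = -3 + 5 J$ ($b{\left(J,j \right)} = 5 J - 3 = -3 + 5 J$)
$\left(32295 - 45392\right) \left(b{\left(23,-89 \right)} + 38855\right) = \left(32295 - 45392\right) \left(\left(-3 + 5 \cdot 23\right) + 38855\right) = - 13097 \left(\left(-3 + 115\right) + 38855\right) = - 13097 \left(112 + 38855\right) = \left(-13097\right) 38967 = -510350799$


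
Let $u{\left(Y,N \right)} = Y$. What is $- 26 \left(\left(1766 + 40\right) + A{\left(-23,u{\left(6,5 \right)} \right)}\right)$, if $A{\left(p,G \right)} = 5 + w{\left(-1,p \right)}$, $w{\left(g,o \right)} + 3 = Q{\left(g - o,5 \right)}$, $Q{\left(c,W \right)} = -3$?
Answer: $-46930$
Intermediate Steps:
$w{\left(g,o \right)} = -6$ ($w{\left(g,o \right)} = -3 - 3 = -6$)
$A{\left(p,G \right)} = -1$ ($A{\left(p,G \right)} = 5 - 6 = -1$)
$- 26 \left(\left(1766 + 40\right) + A{\left(-23,u{\left(6,5 \right)} \right)}\right) = - 26 \left(\left(1766 + 40\right) - 1\right) = - 26 \left(1806 - 1\right) = \left(-26\right) 1805 = -46930$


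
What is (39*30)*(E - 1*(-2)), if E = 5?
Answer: 8190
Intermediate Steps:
(39*30)*(E - 1*(-2)) = (39*30)*(5 - 1*(-2)) = 1170*(5 + 2) = 1170*7 = 8190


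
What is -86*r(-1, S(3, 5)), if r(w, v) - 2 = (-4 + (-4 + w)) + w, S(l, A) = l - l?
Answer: 688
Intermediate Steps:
S(l, A) = 0
r(w, v) = -6 + 2*w (r(w, v) = 2 + ((-4 + (-4 + w)) + w) = 2 + ((-8 + w) + w) = 2 + (-8 + 2*w) = -6 + 2*w)
-86*r(-1, S(3, 5)) = -86*(-6 + 2*(-1)) = -86*(-6 - 2) = -86*(-8) = 688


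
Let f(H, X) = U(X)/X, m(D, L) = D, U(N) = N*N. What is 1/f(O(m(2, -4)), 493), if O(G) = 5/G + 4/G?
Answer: 1/493 ≈ 0.0020284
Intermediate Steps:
U(N) = N²
O(G) = 9/G
f(H, X) = X (f(H, X) = X²/X = X)
1/f(O(m(2, -4)), 493) = 1/493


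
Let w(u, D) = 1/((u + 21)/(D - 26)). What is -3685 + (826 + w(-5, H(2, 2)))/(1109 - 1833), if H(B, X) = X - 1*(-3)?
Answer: -42700235/11584 ≈ -3686.1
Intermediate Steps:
H(B, X) = 3 + X (H(B, X) = X + 3 = 3 + X)
w(u, D) = (-26 + D)/(21 + u) (w(u, D) = 1/((21 + u)/(-26 + D)) = (-26 + D)/(21 + u))
-3685 + (826 + w(-5, H(2, 2)))/(1109 - 1833) = -3685 + (826 + (-26 + (3 + 2))/(21 - 5))/(1109 - 1833) = -3685 + (826 + (-26 + 5)/16)/(-724) = -3685 + (826 + (1/16)*(-21))*(-1/724) = -3685 + (826 - 21/16)*(-1/724) = -3685 + (13195/16)*(-1/724) = -3685 - 13195/11584 = -42700235/11584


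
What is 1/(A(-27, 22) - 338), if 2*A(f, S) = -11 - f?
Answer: -1/330 ≈ -0.0030303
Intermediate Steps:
A(f, S) = -11/2 - f/2 (A(f, S) = (-11 - f)/2 = -11/2 - f/2)
1/(A(-27, 22) - 338) = 1/((-11/2 - ½*(-27)) - 338) = 1/((-11/2 + 27/2) - 338) = 1/(8 - 338) = 1/(-330) = -1/330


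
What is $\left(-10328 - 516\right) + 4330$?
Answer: $-6514$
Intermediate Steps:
$\left(-10328 - 516\right) + 4330 = -10844 + 4330 = -6514$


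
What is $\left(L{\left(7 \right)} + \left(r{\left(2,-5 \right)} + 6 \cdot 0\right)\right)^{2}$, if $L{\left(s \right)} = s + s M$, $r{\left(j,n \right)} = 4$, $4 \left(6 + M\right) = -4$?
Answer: $1444$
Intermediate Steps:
$M = -7$ ($M = -6 + \frac{1}{4} \left(-4\right) = -6 - 1 = -7$)
$L{\left(s \right)} = - 6 s$ ($L{\left(s \right)} = s + s \left(-7\right) = s - 7 s = - 6 s$)
$\left(L{\left(7 \right)} + \left(r{\left(2,-5 \right)} + 6 \cdot 0\right)\right)^{2} = \left(\left(-6\right) 7 + \left(4 + 6 \cdot 0\right)\right)^{2} = \left(-42 + \left(4 + 0\right)\right)^{2} = \left(-42 + 4\right)^{2} = \left(-38\right)^{2} = 1444$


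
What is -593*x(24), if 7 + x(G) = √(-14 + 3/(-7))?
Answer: 4151 - 593*I*√707/7 ≈ 4151.0 - 2252.5*I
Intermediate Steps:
x(G) = -7 + I*√707/7 (x(G) = -7 + √(-14 + 3/(-7)) = -7 + √(-14 + 3*(-⅐)) = -7 + √(-14 - 3/7) = -7 + √(-101/7) = -7 + I*√707/7)
-593*x(24) = -593*(-7 + I*√707/7) = 4151 - 593*I*√707/7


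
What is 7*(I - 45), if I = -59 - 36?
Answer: -980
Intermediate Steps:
I = -95
7*(I - 45) = 7*(-95 - 45) = 7*(-140) = -980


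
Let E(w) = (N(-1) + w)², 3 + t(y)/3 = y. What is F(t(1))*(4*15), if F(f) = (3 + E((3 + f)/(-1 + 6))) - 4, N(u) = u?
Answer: 468/5 ≈ 93.600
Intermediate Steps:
t(y) = -9 + 3*y
E(w) = (-1 + w)²
F(f) = -1 + (-⅖ + f/5)² (F(f) = (3 + (-1 + (3 + f)/(-1 + 6))²) - 4 = (3 + (-1 + (3 + f)/5)²) - 4 = (3 + (-1 + (3 + f)*(⅕))²) - 4 = (3 + (-1 + (⅗ + f/5))²) - 4 = (3 + (-⅖ + f/5)²) - 4 = -1 + (-⅖ + f/5)²)
F(t(1))*(4*15) = (-1 + (-2 + (-9 + 3*1))²/25)*(4*15) = (-1 + (-2 + (-9 + 3))²/25)*60 = (-1 + (-2 - 6)²/25)*60 = (-1 + (1/25)*(-8)²)*60 = (-1 + (1/25)*64)*60 = (-1 + 64/25)*60 = (39/25)*60 = 468/5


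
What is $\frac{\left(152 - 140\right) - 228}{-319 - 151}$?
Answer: $\frac{108}{235} \approx 0.45957$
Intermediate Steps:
$\frac{\left(152 - 140\right) - 228}{-319 - 151} = \frac{\left(152 - 140\right) - 228}{-470} = \left(12 - 228\right) \left(- \frac{1}{470}\right) = \left(-216\right) \left(- \frac{1}{470}\right) = \frac{108}{235}$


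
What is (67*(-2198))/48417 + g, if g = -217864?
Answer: -10548468554/48417 ≈ -2.1787e+5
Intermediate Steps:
(67*(-2198))/48417 + g = (67*(-2198))/48417 - 217864 = -147266*1/48417 - 217864 = -147266/48417 - 217864 = -10548468554/48417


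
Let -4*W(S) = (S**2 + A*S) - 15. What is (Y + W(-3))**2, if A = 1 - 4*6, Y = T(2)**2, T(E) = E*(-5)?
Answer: 113569/16 ≈ 7098.1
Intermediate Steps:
T(E) = -5*E
Y = 100 (Y = (-5*2)**2 = (-10)**2 = 100)
A = -23 (A = 1 - 24 = -23)
W(S) = 15/4 - S**2/4 + 23*S/4 (W(S) = -((S**2 - 23*S) - 15)/4 = -(-15 + S**2 - 23*S)/4 = 15/4 - S**2/4 + 23*S/4)
(Y + W(-3))**2 = (100 + (15/4 - 1/4*(-3)**2 + (23/4)*(-3)))**2 = (100 + (15/4 - 1/4*9 - 69/4))**2 = (100 + (15/4 - 9/4 - 69/4))**2 = (100 - 63/4)**2 = (337/4)**2 = 113569/16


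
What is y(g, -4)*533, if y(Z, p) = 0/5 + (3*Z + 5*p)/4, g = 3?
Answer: -5863/4 ≈ -1465.8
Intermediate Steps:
y(Z, p) = 3*Z/4 + 5*p/4 (y(Z, p) = 0*(⅕) + (3*Z + 5*p)*(¼) = 0 + (3*Z/4 + 5*p/4) = 3*Z/4 + 5*p/4)
y(g, -4)*533 = ((¾)*3 + (5/4)*(-4))*533 = (9/4 - 5)*533 = -11/4*533 = -5863/4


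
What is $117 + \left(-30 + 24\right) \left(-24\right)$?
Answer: $261$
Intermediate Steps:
$117 + \left(-30 + 24\right) \left(-24\right) = 117 - -144 = 117 + 144 = 261$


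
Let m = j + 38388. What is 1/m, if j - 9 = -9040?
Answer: 1/29357 ≈ 3.4063e-5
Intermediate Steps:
j = -9031 (j = 9 - 9040 = -9031)
m = 29357 (m = -9031 + 38388 = 29357)
1/m = 1/29357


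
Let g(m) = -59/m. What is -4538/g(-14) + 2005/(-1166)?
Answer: -74196607/68794 ≈ -1078.5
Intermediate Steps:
-4538/g(-14) + 2005/(-1166) = -4538/((-59/(-14))) + 2005/(-1166) = -4538/((-59*(-1/14))) + 2005*(-1/1166) = -4538/59/14 - 2005/1166 = -4538*14/59 - 2005/1166 = -63532/59 - 2005/1166 = -74196607/68794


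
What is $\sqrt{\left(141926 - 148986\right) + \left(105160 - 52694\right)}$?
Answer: $\sqrt{45406} \approx 213.09$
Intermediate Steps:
$\sqrt{\left(141926 - 148986\right) + \left(105160 - 52694\right)} = \sqrt{-7060 + 52466} = \sqrt{45406}$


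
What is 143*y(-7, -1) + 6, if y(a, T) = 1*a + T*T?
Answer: -852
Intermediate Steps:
y(a, T) = a + T²
143*y(-7, -1) + 6 = 143*(-7 + (-1)²) + 6 = 143*(-7 + 1) + 6 = 143*(-6) + 6 = -858 + 6 = -852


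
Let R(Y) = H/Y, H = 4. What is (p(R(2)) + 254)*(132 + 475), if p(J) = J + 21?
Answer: 168139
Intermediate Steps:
R(Y) = 4/Y
p(J) = 21 + J
(p(R(2)) + 254)*(132 + 475) = ((21 + 4/2) + 254)*(132 + 475) = ((21 + 4*(½)) + 254)*607 = ((21 + 2) + 254)*607 = (23 + 254)*607 = 277*607 = 168139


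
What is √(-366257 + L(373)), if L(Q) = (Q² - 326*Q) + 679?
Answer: 7*I*√7103 ≈ 589.96*I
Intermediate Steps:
L(Q) = 679 + Q² - 326*Q
√(-366257 + L(373)) = √(-366257 + (679 + 373² - 326*373)) = √(-366257 + (679 + 139129 - 121598)) = √(-366257 + 18210) = √(-348047) = 7*I*√7103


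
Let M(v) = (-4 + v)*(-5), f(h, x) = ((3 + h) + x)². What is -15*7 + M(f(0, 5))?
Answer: -405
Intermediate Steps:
f(h, x) = (3 + h + x)²
M(v) = 20 - 5*v
-15*7 + M(f(0, 5)) = -15*7 + (20 - 5*(3 + 0 + 5)²) = -105 + (20 - 5*8²) = -105 + (20 - 5*64) = -105 + (20 - 320) = -105 - 300 = -405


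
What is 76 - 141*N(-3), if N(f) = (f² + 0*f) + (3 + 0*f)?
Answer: -1616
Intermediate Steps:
N(f) = 3 + f² (N(f) = (f² + 0) + (3 + 0) = f² + 3 = 3 + f²)
76 - 141*N(-3) = 76 - 141*(3 + (-3)²) = 76 - 141*(3 + 9) = 76 - 141*12 = 76 - 1692 = -1616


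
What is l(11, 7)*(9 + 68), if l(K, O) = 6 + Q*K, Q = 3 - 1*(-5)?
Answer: 7238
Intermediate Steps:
Q = 8 (Q = 3 + 5 = 8)
l(K, O) = 6 + 8*K
l(11, 7)*(9 + 68) = (6 + 8*11)*(9 + 68) = (6 + 88)*77 = 94*77 = 7238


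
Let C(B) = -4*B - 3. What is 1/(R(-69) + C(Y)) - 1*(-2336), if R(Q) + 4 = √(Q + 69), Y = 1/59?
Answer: 974053/417 ≈ 2335.9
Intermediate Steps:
Y = 1/59 ≈ 0.016949
C(B) = -3 - 4*B
R(Q) = -4 + √(69 + Q) (R(Q) = -4 + √(Q + 69) = -4 + √(69 + Q))
1/(R(-69) + C(Y)) - 1*(-2336) = 1/((-4 + √(69 - 69)) + (-3 - 4*1/59)) - 1*(-2336) = 1/((-4 + √0) + (-3 - 4/59)) + 2336 = 1/((-4 + 0) - 181/59) + 2336 = 1/(-4 - 181/59) + 2336 = 1/(-417/59) + 2336 = -59/417 + 2336 = 974053/417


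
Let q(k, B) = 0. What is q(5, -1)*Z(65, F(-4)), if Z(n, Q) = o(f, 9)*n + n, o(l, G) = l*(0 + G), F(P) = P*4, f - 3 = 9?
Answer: 0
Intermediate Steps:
f = 12 (f = 3 + 9 = 12)
F(P) = 4*P
o(l, G) = G*l (o(l, G) = l*G = G*l)
Z(n, Q) = 109*n (Z(n, Q) = (9*12)*n + n = 108*n + n = 109*n)
q(5, -1)*Z(65, F(-4)) = 0*(109*65) = 0*7085 = 0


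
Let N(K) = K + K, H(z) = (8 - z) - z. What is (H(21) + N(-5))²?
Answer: 1936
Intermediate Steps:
H(z) = 8 - 2*z
N(K) = 2*K
(H(21) + N(-5))² = ((8 - 2*21) + 2*(-5))² = ((8 - 42) - 10)² = (-34 - 10)² = (-44)² = 1936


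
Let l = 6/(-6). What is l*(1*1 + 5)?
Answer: -6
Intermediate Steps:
l = -1 (l = 6*(-⅙) = -1)
l*(1*1 + 5) = -(1*1 + 5) = -(1 + 5) = -1*6 = -6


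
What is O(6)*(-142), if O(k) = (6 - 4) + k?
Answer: -1136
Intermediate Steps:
O(k) = 2 + k
O(6)*(-142) = (2 + 6)*(-142) = 8*(-142) = -1136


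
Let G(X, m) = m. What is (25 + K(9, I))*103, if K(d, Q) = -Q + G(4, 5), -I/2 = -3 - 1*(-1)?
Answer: 2678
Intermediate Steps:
I = 4 (I = -2*(-3 - 1*(-1)) = -2*(-3 + 1) = -2*(-2) = 4)
K(d, Q) = 5 - Q (K(d, Q) = -Q + 5 = 5 - Q)
(25 + K(9, I))*103 = (25 + (5 - 1*4))*103 = (25 + (5 - 4))*103 = (25 + 1)*103 = 26*103 = 2678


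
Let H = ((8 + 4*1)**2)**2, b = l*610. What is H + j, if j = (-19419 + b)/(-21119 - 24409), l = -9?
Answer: 314697839/15176 ≈ 20737.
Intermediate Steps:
b = -5490 (b = -9*610 = -5490)
j = 8303/15176 (j = (-19419 - 5490)/(-21119 - 24409) = -24909/(-45528) = -24909*(-1/45528) = 8303/15176 ≈ 0.54711)
H = 20736 (H = ((8 + 4)**2)**2 = (12**2)**2 = 144**2 = 20736)
H + j = 20736 + 8303/15176 = 314697839/15176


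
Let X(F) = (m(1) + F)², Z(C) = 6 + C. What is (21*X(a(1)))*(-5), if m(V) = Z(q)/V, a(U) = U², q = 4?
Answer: -12705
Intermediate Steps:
m(V) = 10/V (m(V) = (6 + 4)/V = 10/V)
X(F) = (10 + F)² (X(F) = (10/1 + F)² = (10*1 + F)² = (10 + F)²)
(21*X(a(1)))*(-5) = (21*(10 + 1²)²)*(-5) = (21*(10 + 1)²)*(-5) = (21*11²)*(-5) = (21*121)*(-5) = 2541*(-5) = -12705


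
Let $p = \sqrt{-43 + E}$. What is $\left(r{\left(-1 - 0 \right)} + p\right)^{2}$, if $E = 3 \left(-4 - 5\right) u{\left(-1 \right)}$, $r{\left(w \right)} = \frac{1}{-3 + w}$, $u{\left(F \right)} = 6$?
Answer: $\frac{\left(1 - 4 i \sqrt{205}\right)^{2}}{16} \approx -204.94 - 7.1589 i$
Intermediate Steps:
$E = -162$ ($E = 3 \left(-4 - 5\right) 6 = 3 \left(-9\right) 6 = \left(-27\right) 6 = -162$)
$p = i \sqrt{205}$ ($p = \sqrt{-43 - 162} = \sqrt{-205} = i \sqrt{205} \approx 14.318 i$)
$\left(r{\left(-1 - 0 \right)} + p\right)^{2} = \left(\frac{1}{-3 - 1} + i \sqrt{205}\right)^{2} = \left(\frac{1}{-4} + i \sqrt{205}\right)^{2} = \left(- \frac{1}{4} + i \sqrt{205}\right)^{2}$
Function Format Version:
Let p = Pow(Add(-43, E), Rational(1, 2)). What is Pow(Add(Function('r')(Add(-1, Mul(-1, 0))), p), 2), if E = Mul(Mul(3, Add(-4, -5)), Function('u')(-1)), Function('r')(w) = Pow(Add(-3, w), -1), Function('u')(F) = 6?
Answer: Mul(Rational(1, 16), Pow(Add(1, Mul(-4, I, Pow(205, Rational(1, 2)))), 2)) ≈ Add(-204.94, Mul(-7.1589, I))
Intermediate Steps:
E = -162 (E = Mul(Mul(3, Add(-4, -5)), 6) = Mul(Mul(3, -9), 6) = Mul(-27, 6) = -162)
p = Mul(I, Pow(205, Rational(1, 2))) (p = Pow(Add(-43, -162), Rational(1, 2)) = Pow(-205, Rational(1, 2)) = Mul(I, Pow(205, Rational(1, 2))) ≈ Mul(14.318, I))
Pow(Add(Function('r')(Add(-1, Mul(-1, 0))), p), 2) = Pow(Add(Pow(Add(-3, Add(-1, Mul(-1, 0))), -1), Mul(I, Pow(205, Rational(1, 2)))), 2) = Pow(Add(Pow(Add(-3, Add(-1, 0)), -1), Mul(I, Pow(205, Rational(1, 2)))), 2) = Pow(Add(Pow(Add(-3, -1), -1), Mul(I, Pow(205, Rational(1, 2)))), 2) = Pow(Add(Pow(-4, -1), Mul(I, Pow(205, Rational(1, 2)))), 2) = Pow(Add(Rational(-1, 4), Mul(I, Pow(205, Rational(1, 2)))), 2)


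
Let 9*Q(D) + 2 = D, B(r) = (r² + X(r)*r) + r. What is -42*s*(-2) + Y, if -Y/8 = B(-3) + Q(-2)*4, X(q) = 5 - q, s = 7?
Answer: 6716/9 ≈ 746.22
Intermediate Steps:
B(r) = r + r² + r*(5 - r) (B(r) = (r² + (5 - r)*r) + r = (r² + r*(5 - r)) + r = r + r² + r*(5 - r))
Q(D) = -2/9 + D/9
Y = 1424/9 (Y = -8*(6*(-3) + (-2/9 + (⅑)*(-2))*4) = -8*(-18 + (-2/9 - 2/9)*4) = -8*(-18 - 4/9*4) = -8*(-18 - 16/9) = -8*(-178/9) = 1424/9 ≈ 158.22)
-42*s*(-2) + Y = -294*(-2) + 1424/9 = -42*(-14) + 1424/9 = 588 + 1424/9 = 6716/9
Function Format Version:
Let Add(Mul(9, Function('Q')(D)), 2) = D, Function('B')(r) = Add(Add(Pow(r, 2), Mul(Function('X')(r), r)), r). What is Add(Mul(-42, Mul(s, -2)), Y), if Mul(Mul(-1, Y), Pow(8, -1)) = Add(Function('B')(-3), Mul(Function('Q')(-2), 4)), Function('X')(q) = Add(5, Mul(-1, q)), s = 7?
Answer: Rational(6716, 9) ≈ 746.22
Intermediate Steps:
Function('B')(r) = Add(r, Pow(r, 2), Mul(r, Add(5, Mul(-1, r)))) (Function('B')(r) = Add(Add(Pow(r, 2), Mul(Add(5, Mul(-1, r)), r)), r) = Add(Add(Pow(r, 2), Mul(r, Add(5, Mul(-1, r)))), r) = Add(r, Pow(r, 2), Mul(r, Add(5, Mul(-1, r)))))
Function('Q')(D) = Add(Rational(-2, 9), Mul(Rational(1, 9), D))
Y = Rational(1424, 9) (Y = Mul(-8, Add(Mul(6, -3), Mul(Add(Rational(-2, 9), Mul(Rational(1, 9), -2)), 4))) = Mul(-8, Add(-18, Mul(Add(Rational(-2, 9), Rational(-2, 9)), 4))) = Mul(-8, Add(-18, Mul(Rational(-4, 9), 4))) = Mul(-8, Add(-18, Rational(-16, 9))) = Mul(-8, Rational(-178, 9)) = Rational(1424, 9) ≈ 158.22)
Add(Mul(-42, Mul(s, -2)), Y) = Add(Mul(-42, Mul(7, -2)), Rational(1424, 9)) = Add(Mul(-42, -14), Rational(1424, 9)) = Add(588, Rational(1424, 9)) = Rational(6716, 9)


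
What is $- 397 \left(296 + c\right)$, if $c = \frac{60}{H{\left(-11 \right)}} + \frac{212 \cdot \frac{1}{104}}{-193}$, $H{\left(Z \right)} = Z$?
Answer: $- \frac{6366667165}{55198} \approx -1.1534 \cdot 10^{5}$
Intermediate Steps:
$c = - \frac{301663}{55198}$ ($c = \frac{60}{-11} + \frac{212 \cdot \frac{1}{104}}{-193} = 60 \left(- \frac{1}{11}\right) + 212 \cdot \frac{1}{104} \left(- \frac{1}{193}\right) = - \frac{60}{11} + \frac{53}{26} \left(- \frac{1}{193}\right) = - \frac{60}{11} - \frac{53}{5018} = - \frac{301663}{55198} \approx -5.4651$)
$- 397 \left(296 + c\right) = - 397 \left(296 - \frac{301663}{55198}\right) = \left(-397\right) \frac{16036945}{55198} = - \frac{6366667165}{55198}$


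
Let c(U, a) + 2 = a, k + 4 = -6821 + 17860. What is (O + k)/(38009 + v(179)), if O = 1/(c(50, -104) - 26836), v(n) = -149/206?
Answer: 2355570139/8113381235 ≈ 0.29033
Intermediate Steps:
k = 11035 (k = -4 + (-6821 + 17860) = -4 + 11039 = 11035)
c(U, a) = -2 + a
v(n) = -149/206 (v(n) = -149*1/206 = -149/206)
O = -1/26942 (O = 1/((-2 - 104) - 26836) = 1/(-106 - 26836) = 1/(-26942) = -1/26942 ≈ -3.7117e-5)
(O + k)/(38009 + v(179)) = (-1/26942 + 11035)/(38009 - 149/206) = 297304969/(26942*(7829705/206)) = (297304969/26942)*(206/7829705) = 2355570139/8113381235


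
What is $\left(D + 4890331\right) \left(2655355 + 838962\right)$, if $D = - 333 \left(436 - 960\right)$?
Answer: $17698097110891$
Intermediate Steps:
$D = 174492$ ($D = \left(-333\right) \left(-524\right) = 174492$)
$\left(D + 4890331\right) \left(2655355 + 838962\right) = \left(174492 + 4890331\right) \left(2655355 + 838962\right) = 5064823 \cdot 3494317 = 17698097110891$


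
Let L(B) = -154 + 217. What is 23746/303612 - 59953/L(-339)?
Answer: -3033492373/3187926 ≈ -951.56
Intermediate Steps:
L(B) = 63
23746/303612 - 59953/L(-339) = 23746/303612 - 59953/63 = 23746*(1/303612) - 59953*1/63 = 11873/151806 - 59953/63 = -3033492373/3187926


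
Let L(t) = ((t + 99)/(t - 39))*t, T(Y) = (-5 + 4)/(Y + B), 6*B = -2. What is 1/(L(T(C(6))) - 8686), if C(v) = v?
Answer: -629/5463214 ≈ -0.00011513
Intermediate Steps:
B = -1/3 (B = (1/6)*(-2) = -1/3 ≈ -0.33333)
T(Y) = -1/(-1/3 + Y) (T(Y) = (-5 + 4)/(Y - 1/3) = -1/(-1/3 + Y))
L(t) = t*(99 + t)/(-39 + t) (L(t) = ((99 + t)/(-39 + t))*t = t*(99 + t)/(-39 + t))
1/(L(T(C(6))) - 8686) = 1/((-3/(-1 + 3*6))*(99 - 3/(-1 + 3*6))/(-39 - 3/(-1 + 3*6)) - 8686) = 1/((-3/(-1 + 18))*(99 - 3/(-1 + 18))/(-39 - 3/(-1 + 18)) - 8686) = 1/((-3/17)*(99 - 3/17)/(-39 - 3/17) - 8686) = 1/((-3*1/17)*(99 - 3*1/17)/(-39 - 3*1/17) - 8686) = 1/(-3*(99 - 3/17)/(17*(-39 - 3/17)) - 8686) = 1/(-3/17*1680/17/(-666/17) - 8686) = 1/(-3/17*(-17/666)*1680/17 - 8686) = 1/(280/629 - 8686) = 1/(-5463214/629) = -629/5463214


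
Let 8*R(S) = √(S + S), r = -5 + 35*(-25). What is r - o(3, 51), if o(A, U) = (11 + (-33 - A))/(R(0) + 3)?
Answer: -2615/3 ≈ -871.67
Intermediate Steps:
r = -880 (r = -5 - 875 = -880)
R(S) = √2*√S/8 (R(S) = √(S + S)/8 = √(2*S)/8 = (√2*√S)/8 = √2*√S/8)
o(A, U) = -22/3 - A/3 (o(A, U) = (11 + (-33 - A))/(√2*√0/8 + 3) = (-22 - A)/((⅛)*√2*0 + 3) = (-22 - A)/(0 + 3) = (-22 - A)/3 = (-22 - A)*(⅓) = -22/3 - A/3)
r - o(3, 51) = -880 - (-22/3 - ⅓*3) = -880 - (-22/3 - 1) = -880 - 1*(-25/3) = -880 + 25/3 = -2615/3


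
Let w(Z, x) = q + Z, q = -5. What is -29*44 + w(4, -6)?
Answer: -1277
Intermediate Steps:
w(Z, x) = -5 + Z
-29*44 + w(4, -6) = -29*44 + (-5 + 4) = -1276 - 1 = -1277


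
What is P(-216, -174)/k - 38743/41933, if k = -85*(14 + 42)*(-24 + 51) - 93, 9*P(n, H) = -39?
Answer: -14948015248/16179386787 ≈ -0.92389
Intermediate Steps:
P(n, H) = -13/3 (P(n, H) = (⅑)*(-39) = -13/3)
k = -128613 (k = -4760*27 - 93 = -85*1512 - 93 = -128520 - 93 = -128613)
P(-216, -174)/k - 38743/41933 = -13/3/(-128613) - 38743/41933 = -13/3*(-1/128613) - 38743*1/41933 = 13/385839 - 38743/41933 = -14948015248/16179386787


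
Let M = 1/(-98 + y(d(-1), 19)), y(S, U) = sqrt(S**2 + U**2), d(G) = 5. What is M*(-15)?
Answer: 735/4609 + 15*sqrt(386)/9218 ≈ 0.19144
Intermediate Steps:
M = 1/(-98 + sqrt(386)) (M = 1/(-98 + sqrt(5**2 + 19**2)) = 1/(-98 + sqrt(25 + 361)) = 1/(-98 + sqrt(386)) ≈ -0.012763)
M*(-15) = (-49/4609 - sqrt(386)/9218)*(-15) = 735/4609 + 15*sqrt(386)/9218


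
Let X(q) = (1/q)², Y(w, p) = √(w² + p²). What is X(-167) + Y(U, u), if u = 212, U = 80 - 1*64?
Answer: 1/27889 + 20*√113 ≈ 212.60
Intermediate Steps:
U = 16 (U = 80 - 64 = 16)
Y(w, p) = √(p² + w²)
X(q) = q⁻² (X(q) = (1/q)² = q⁻²)
X(-167) + Y(U, u) = (-167)⁻² + √(212² + 16²) = 1/27889 + √(44944 + 256) = 1/27889 + √45200 = 1/27889 + 20*√113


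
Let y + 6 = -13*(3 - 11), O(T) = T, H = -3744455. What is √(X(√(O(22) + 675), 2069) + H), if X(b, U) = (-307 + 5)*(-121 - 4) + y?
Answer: I*√3706607 ≈ 1925.3*I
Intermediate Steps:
y = 98 (y = -6 - 13*(3 - 11) = -6 - 13*(-8) = -6 + 104 = 98)
X(b, U) = 37848 (X(b, U) = (-307 + 5)*(-121 - 4) + 98 = -302*(-125) + 98 = 37750 + 98 = 37848)
√(X(√(O(22) + 675), 2069) + H) = √(37848 - 3744455) = √(-3706607) = I*√3706607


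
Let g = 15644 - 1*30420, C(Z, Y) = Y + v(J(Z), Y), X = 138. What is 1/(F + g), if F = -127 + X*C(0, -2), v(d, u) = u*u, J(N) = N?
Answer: -1/14627 ≈ -6.8367e-5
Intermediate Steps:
v(d, u) = u**2
C(Z, Y) = Y + Y**2
g = -14776 (g = 15644 - 30420 = -14776)
F = 149 (F = -127 + 138*(-2*(1 - 2)) = -127 + 138*(-2*(-1)) = -127 + 138*2 = -127 + 276 = 149)
1/(F + g) = 1/(149 - 14776) = 1/(-14627) = -1/14627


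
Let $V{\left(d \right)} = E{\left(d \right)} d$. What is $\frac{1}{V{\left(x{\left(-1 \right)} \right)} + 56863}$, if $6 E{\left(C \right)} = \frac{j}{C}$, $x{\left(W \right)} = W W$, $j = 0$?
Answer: $\frac{1}{56863} \approx 1.7586 \cdot 10^{-5}$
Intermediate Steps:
$x{\left(W \right)} = W^{2}$
$E{\left(C \right)} = 0$ ($E{\left(C \right)} = \frac{0 \frac{1}{C}}{6} = \frac{1}{6} \cdot 0 = 0$)
$V{\left(d \right)} = 0$ ($V{\left(d \right)} = 0 d = 0$)
$\frac{1}{V{\left(x{\left(-1 \right)} \right)} + 56863} = \frac{1}{0 + 56863} = \frac{1}{56863}$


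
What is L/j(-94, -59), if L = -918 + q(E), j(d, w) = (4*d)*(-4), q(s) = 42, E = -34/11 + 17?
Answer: -219/376 ≈ -0.58245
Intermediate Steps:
E = 153/11 (E = -34*1/11 + 17 = -34/11 + 17 = 153/11 ≈ 13.909)
j(d, w) = -16*d
L = -876 (L = -918 + 42 = -876)
L/j(-94, -59) = -876/((-16*(-94))) = -876/1504 = -876*1/1504 = -219/376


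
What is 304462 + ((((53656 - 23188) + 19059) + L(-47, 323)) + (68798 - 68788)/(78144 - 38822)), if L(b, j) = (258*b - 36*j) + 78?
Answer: 6494283898/19661 ≈ 3.3031e+5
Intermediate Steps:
L(b, j) = 78 - 36*j + 258*b (L(b, j) = (-36*j + 258*b) + 78 = 78 - 36*j + 258*b)
304462 + ((((53656 - 23188) + 19059) + L(-47, 323)) + (68798 - 68788)/(78144 - 38822)) = 304462 + ((((53656 - 23188) + 19059) + (78 - 36*323 + 258*(-47))) + (68798 - 68788)/(78144 - 38822)) = 304462 + (((30468 + 19059) + (78 - 11628 - 12126)) + 10/39322) = 304462 + ((49527 - 23676) + 10*(1/39322)) = 304462 + (25851 + 5/19661) = 304462 + 508256516/19661 = 6494283898/19661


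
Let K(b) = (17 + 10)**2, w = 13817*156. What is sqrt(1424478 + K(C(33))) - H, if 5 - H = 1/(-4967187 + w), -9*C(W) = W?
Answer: -14058676/2811735 + sqrt(1425207) ≈ 1188.8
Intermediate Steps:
w = 2155452
C(W) = -W/9
K(b) = 729 (K(b) = 27**2 = 729)
H = 14058676/2811735 (H = 5 - 1/(-4967187 + 2155452) = 5 - 1/(-2811735) = 5 - 1*(-1/2811735) = 5 + 1/2811735 = 14058676/2811735 ≈ 5.0000)
sqrt(1424478 + K(C(33))) - H = sqrt(1424478 + 729) - 1*14058676/2811735 = sqrt(1425207) - 14058676/2811735 = -14058676/2811735 + sqrt(1425207)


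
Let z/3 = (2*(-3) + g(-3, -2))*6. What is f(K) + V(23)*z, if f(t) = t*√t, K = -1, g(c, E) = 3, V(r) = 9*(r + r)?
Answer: -22356 - I ≈ -22356.0 - 1.0*I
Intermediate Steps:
V(r) = 18*r (V(r) = 9*(2*r) = 18*r)
z = -54 (z = 3*((2*(-3) + 3)*6) = 3*((-6 + 3)*6) = 3*(-3*6) = 3*(-18) = -54)
f(t) = t^(3/2)
f(K) + V(23)*z = (-1)^(3/2) + (18*23)*(-54) = -I + 414*(-54) = -I - 22356 = -22356 - I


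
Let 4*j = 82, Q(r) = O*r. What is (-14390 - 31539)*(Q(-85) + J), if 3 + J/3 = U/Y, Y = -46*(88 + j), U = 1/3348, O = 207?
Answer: 4503499450664825/5569956 ≈ 8.0853e+8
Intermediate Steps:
Q(r) = 207*r
j = 41/2 (j = (¼)*82 = 41/2 ≈ 20.500)
U = 1/3348 ≈ 0.00029869
Y = -4991 (Y = -46*(88 + 41/2) = -46*217/2 = -4991)
J = -50129605/5569956 (J = -9 + 3*((1/3348)/(-4991)) = -9 + 3*((1/3348)*(-1/4991)) = -9 + 3*(-1/16709868) = -9 - 1/5569956 = -50129605/5569956 ≈ -9.0000)
(-14390 - 31539)*(Q(-85) + J) = (-14390 - 31539)*(207*(-85) - 50129605/5569956) = -45929*(-17595 - 50129605/5569956) = -45929*(-98053505425/5569956) = 4503499450664825/5569956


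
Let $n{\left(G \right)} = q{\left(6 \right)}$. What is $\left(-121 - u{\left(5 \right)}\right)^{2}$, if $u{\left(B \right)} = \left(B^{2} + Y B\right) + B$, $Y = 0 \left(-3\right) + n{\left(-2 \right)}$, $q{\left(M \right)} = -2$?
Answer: $19881$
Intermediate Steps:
$n{\left(G \right)} = -2$
$Y = -2$ ($Y = 0 \left(-3\right) - 2 = 0 - 2 = -2$)
$u{\left(B \right)} = B^{2} - B$ ($u{\left(B \right)} = \left(B^{2} - 2 B\right) + B = B^{2} - B$)
$\left(-121 - u{\left(5 \right)}\right)^{2} = \left(-121 - 5 \left(-1 + 5\right)\right)^{2} = \left(-121 - 5 \cdot 4\right)^{2} = \left(-121 - 20\right)^{2} = \left(-141\right)^{2} = 19881$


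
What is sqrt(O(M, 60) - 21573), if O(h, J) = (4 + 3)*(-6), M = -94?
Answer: I*sqrt(21615) ≈ 147.02*I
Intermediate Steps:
O(h, J) = -42 (O(h, J) = 7*(-6) = -42)
sqrt(O(M, 60) - 21573) = sqrt(-42 - 21573) = sqrt(-21615) = I*sqrt(21615)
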